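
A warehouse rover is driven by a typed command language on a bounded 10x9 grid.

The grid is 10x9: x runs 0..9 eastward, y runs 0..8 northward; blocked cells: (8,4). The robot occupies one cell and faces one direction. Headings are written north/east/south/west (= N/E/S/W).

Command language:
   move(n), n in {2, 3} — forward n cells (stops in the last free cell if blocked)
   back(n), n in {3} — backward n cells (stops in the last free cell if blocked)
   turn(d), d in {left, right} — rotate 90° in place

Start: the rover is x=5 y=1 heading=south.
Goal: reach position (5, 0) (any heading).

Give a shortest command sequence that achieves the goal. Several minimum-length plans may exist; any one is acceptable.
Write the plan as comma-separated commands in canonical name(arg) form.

move(3)

initial: x=5 y=1 heading=south
t=1 move(3) ⇒ x=5 y=0 heading=south
nothing shorter than 1 reaches the goal.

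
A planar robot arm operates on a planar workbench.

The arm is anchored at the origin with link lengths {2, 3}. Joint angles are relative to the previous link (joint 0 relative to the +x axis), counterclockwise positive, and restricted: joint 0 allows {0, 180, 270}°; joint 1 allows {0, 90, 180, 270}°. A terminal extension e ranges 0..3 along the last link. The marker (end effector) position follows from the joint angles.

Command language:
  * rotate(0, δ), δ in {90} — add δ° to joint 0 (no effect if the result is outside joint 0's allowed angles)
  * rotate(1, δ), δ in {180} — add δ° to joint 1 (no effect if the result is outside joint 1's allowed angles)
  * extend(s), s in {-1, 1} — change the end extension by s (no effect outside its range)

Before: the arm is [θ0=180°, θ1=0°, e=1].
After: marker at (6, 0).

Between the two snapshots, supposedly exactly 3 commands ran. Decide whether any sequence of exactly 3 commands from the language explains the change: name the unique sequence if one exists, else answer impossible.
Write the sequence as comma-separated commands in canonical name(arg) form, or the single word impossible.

rotate(0, 90), rotate(0, 90), rotate(0, 90)

initial: [θ0=180°, θ1=0°, e=1]
step 1 (rotate(0, 90)): [θ0=270°, θ1=0°, e=1]
step 2 (rotate(0, 90)): [θ0=0°, θ1=0°, e=1]
step 3 (rotate(0, 90)): [θ0=0°, θ1=0°, e=1]
uniquely the one of 64 3-step routes that fits.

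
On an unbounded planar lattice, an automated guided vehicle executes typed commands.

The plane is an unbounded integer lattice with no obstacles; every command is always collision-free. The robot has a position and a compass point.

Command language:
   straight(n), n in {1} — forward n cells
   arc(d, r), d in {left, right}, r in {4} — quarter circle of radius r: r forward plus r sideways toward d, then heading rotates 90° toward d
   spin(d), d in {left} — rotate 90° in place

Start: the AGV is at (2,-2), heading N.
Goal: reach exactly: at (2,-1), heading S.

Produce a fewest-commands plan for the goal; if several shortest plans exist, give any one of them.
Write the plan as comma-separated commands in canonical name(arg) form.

straight(1), spin(left), spin(left)

begin: at (2,-2), heading N
[1] after straight(1): at (2,-1), heading N
[2] after spin(left): at (2,-1), heading W
[3] after spin(left): at (2,-1), heading S
minimal: 3 command(s), checked below 3.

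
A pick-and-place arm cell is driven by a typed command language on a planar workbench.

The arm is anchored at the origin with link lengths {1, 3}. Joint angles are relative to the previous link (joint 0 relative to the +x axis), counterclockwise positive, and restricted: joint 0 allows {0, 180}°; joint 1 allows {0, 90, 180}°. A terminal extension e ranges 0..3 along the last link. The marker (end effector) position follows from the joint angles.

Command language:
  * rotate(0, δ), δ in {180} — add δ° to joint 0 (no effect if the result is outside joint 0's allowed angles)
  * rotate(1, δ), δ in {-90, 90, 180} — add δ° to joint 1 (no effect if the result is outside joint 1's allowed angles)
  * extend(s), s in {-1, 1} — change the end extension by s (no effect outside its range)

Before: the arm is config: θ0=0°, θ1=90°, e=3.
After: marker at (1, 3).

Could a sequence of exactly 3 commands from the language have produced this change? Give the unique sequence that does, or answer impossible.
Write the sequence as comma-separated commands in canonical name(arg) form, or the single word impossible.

extend(-1), extend(-1), extend(-1)

begin: config: θ0=0°, θ1=90°, e=3
1. extend(-1) → config: θ0=0°, θ1=90°, e=2
2. extend(-1) → config: θ0=0°, θ1=90°, e=1
3. extend(-1) → config: θ0=0°, θ1=90°, e=0
uniquely the one of 216 3-step routes that fits.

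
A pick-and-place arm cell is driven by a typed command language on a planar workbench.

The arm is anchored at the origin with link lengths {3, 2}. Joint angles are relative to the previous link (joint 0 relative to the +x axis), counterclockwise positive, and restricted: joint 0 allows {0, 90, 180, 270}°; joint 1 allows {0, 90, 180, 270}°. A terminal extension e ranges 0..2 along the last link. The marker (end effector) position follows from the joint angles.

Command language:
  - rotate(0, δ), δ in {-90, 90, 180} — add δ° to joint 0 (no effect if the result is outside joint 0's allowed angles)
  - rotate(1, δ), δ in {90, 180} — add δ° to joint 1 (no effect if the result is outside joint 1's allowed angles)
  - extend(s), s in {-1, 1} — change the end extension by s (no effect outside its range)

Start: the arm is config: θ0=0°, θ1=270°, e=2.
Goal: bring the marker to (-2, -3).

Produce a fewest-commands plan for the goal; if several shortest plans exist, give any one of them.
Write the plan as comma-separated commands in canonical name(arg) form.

extend(-1), extend(-1), rotate(0, -90)

initial: config: θ0=0°, θ1=270°, e=2
1. extend(-1) → config: θ0=0°, θ1=270°, e=1
2. extend(-1) → config: θ0=0°, θ1=270°, e=0
3. rotate(0, -90) → config: θ0=270°, θ1=270°, e=0
minimal: 3 command(s), checked below 3.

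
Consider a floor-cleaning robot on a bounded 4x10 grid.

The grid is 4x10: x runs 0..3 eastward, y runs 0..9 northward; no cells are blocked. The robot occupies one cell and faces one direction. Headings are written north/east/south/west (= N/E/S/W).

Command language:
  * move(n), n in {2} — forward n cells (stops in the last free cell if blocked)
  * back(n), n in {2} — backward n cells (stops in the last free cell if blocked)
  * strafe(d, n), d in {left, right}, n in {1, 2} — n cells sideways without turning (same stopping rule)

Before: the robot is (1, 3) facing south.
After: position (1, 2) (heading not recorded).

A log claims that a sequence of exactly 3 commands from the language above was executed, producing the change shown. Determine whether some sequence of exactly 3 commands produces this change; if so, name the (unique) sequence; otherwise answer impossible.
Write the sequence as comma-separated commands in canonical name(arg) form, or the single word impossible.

key: running back(2) before move(2) would end elsewhere — order is forced
initial: (1, 3) facing south
1. move(2) → (1, 1) facing south
2. move(2) → (1, 0) facing south
3. back(2) → (1, 2) facing south
no rival 3-sequence matches.

move(2), move(2), back(2)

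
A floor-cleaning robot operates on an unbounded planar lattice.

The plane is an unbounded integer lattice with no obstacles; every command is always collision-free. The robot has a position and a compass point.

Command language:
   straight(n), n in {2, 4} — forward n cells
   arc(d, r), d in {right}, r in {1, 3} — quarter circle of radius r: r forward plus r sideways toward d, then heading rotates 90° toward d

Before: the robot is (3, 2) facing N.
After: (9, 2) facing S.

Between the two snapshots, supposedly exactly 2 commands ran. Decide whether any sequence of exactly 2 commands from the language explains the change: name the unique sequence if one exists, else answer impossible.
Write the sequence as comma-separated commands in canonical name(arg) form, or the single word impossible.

arc(right, 3), arc(right, 3)

key: position moved to (9,2) AND the heading swung to S — translation plus rotation needed
start: (3, 2) facing N
[1] after arc(right, 3): (6, 5) facing E
[2] after arc(right, 3): (9, 2) facing S
no rival 2-sequence matches.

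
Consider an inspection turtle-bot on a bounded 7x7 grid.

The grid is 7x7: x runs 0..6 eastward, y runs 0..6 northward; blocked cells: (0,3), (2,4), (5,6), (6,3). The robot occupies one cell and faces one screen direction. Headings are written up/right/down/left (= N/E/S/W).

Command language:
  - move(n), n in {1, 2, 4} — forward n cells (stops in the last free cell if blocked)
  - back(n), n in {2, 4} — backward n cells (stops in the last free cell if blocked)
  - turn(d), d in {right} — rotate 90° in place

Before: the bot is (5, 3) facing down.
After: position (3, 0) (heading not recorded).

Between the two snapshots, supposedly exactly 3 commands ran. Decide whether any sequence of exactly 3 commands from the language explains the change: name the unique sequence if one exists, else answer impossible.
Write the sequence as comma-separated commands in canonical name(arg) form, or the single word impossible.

key: running move(2) before move(4) would end elsewhere — order is forced
begin: (5, 3) facing down
step 1 (move(4)): (5, 0) facing down
step 2 (turn(right)): (5, 0) facing left
step 3 (move(2)): (3, 0) facing left
all 216 alternatives checked — unique.

move(4), turn(right), move(2)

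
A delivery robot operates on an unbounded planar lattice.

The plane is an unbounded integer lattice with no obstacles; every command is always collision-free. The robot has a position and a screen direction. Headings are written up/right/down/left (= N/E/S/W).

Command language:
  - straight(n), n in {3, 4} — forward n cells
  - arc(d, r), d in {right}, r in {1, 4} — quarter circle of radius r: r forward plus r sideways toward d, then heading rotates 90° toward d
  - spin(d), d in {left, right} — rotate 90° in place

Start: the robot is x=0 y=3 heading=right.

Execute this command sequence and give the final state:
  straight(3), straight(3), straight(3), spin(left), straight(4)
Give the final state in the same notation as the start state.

start: x=0 y=3 heading=right
[1] after straight(3): x=3 y=3 heading=right
[2] after straight(3): x=6 y=3 heading=right
[3] after straight(3): x=9 y=3 heading=right
[4] after spin(left): x=9 y=3 heading=up
[5] after straight(4): x=9 y=7 heading=up

x=9 y=7 heading=up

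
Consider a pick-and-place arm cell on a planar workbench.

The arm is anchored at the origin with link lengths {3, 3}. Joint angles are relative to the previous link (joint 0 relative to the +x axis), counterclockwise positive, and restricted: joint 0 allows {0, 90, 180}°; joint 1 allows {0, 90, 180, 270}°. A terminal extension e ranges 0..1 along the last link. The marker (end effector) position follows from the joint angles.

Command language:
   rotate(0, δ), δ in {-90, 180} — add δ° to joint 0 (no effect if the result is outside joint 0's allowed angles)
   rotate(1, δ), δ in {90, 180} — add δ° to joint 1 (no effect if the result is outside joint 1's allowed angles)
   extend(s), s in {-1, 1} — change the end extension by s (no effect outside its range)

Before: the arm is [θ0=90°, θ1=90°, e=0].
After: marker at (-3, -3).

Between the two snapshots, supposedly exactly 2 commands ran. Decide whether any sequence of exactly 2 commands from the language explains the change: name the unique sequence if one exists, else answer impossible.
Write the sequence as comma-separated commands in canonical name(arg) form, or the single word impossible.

rotate(0, -90), rotate(0, 180)

key: running rotate(0, 180) before rotate(0, -90) would end elsewhere — order is forced
t0: [θ0=90°, θ1=90°, e=0]
t=1 rotate(0, -90) ⇒ [θ0=0°, θ1=90°, e=0]
t=2 rotate(0, 180) ⇒ [θ0=180°, θ1=90°, e=0]
all 36 alternatives checked — unique.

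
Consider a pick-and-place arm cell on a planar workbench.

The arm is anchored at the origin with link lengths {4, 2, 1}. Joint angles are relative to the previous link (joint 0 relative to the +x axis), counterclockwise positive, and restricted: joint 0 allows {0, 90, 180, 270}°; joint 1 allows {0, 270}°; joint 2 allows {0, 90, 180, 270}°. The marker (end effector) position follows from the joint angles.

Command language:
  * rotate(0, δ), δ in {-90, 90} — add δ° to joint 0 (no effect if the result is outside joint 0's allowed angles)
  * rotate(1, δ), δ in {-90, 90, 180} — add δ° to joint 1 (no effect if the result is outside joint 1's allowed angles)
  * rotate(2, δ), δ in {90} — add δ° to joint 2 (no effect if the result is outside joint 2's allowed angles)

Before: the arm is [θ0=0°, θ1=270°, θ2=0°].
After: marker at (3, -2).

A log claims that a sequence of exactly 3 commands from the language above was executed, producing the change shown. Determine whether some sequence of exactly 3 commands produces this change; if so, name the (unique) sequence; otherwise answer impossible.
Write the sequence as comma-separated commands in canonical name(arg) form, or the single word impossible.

initial: [θ0=0°, θ1=270°, θ2=0°]
[1] after rotate(2, 90): [θ0=0°, θ1=270°, θ2=90°]
[2] after rotate(2, 90): [θ0=0°, θ1=270°, θ2=180°]
[3] after rotate(2, 90): [θ0=0°, θ1=270°, θ2=270°]
no other 3-command option fits: unique.

rotate(2, 90), rotate(2, 90), rotate(2, 90)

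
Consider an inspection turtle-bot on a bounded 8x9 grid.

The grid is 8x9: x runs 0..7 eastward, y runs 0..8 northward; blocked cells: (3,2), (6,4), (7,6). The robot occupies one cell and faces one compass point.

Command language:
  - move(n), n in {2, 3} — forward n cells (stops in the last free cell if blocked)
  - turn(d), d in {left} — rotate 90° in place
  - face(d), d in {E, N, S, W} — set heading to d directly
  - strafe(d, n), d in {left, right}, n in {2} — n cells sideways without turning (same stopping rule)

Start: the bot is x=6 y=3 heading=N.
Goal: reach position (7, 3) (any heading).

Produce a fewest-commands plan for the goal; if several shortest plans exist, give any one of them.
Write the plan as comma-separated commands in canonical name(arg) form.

t0: x=6 y=3 heading=N
step 1 (strafe(right, 2)): x=7 y=3 heading=N
shorter routes all fall short; 1 is best.

strafe(right, 2)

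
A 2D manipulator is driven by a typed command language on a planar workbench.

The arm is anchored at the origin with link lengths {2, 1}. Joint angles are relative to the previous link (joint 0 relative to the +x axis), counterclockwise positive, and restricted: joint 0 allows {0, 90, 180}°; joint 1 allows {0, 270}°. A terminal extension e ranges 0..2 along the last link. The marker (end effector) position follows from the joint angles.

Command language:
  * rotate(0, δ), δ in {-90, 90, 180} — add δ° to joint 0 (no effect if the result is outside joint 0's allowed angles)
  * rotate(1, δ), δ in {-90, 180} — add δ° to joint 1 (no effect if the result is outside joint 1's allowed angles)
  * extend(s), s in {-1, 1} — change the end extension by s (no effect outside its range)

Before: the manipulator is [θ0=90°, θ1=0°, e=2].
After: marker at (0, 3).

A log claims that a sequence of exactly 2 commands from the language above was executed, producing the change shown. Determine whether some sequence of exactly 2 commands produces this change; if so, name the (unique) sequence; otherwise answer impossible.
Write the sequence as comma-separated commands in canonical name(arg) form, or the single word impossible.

extend(-1), extend(-1)

start: [θ0=90°, θ1=0°, e=2]
1. extend(-1) → [θ0=90°, θ1=0°, e=1]
2. extend(-1) → [θ0=90°, θ1=0°, e=0]
all 49 alternatives checked — unique.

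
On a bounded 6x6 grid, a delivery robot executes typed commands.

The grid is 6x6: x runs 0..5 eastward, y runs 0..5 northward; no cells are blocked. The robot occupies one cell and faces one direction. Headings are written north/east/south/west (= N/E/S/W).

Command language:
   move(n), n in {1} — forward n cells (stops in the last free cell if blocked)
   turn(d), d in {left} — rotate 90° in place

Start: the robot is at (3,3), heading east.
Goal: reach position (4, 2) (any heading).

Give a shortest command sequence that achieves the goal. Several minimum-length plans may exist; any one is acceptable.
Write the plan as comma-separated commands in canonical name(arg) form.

move(1), turn(left), turn(left), turn(left), move(1)

begin: at (3,3), heading east
step 1 (move(1)): at (4,3), heading east
step 2 (turn(left)): at (4,3), heading north
step 3 (turn(left)): at (4,3), heading west
step 4 (turn(left)): at (4,3), heading south
step 5 (move(1)): at (4,2), heading south
minimal: 5 command(s), checked below 5.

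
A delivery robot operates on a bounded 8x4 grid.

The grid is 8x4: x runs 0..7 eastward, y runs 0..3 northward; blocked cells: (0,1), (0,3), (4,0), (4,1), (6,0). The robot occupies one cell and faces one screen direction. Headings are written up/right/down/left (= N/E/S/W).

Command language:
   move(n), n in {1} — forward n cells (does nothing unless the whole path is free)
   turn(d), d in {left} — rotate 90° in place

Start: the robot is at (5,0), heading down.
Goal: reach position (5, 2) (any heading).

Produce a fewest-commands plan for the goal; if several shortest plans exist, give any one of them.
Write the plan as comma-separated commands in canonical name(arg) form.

start: at (5,0), heading down
step 1 (turn(left)): at (5,0), heading right
step 2 (turn(left)): at (5,0), heading up
step 3 (move(1)): at (5,1), heading up
step 4 (move(1)): at (5,2), heading up
shorter routes all fall short; 4 is best.

turn(left), turn(left), move(1), move(1)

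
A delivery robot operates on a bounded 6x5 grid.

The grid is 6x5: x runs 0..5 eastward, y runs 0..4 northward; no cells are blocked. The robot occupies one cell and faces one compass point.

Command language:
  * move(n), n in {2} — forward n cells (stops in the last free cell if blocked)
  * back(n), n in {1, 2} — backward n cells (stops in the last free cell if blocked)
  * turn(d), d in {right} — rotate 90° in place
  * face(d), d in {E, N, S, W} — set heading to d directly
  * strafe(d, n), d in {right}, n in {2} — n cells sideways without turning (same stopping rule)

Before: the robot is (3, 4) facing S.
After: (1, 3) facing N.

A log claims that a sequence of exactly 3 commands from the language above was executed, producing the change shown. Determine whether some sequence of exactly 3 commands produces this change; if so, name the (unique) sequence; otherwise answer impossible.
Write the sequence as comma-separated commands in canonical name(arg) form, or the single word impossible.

key: cell and facing (now N) both changed — the 3 commands mix motion and turning
start: (3, 4) facing S
[1] after strafe(right, 2): (1, 4) facing S
[2] after face(N): (1, 4) facing N
[3] after back(1): (1, 3) facing N
no other 3-command option fits: unique.

strafe(right, 2), face(N), back(1)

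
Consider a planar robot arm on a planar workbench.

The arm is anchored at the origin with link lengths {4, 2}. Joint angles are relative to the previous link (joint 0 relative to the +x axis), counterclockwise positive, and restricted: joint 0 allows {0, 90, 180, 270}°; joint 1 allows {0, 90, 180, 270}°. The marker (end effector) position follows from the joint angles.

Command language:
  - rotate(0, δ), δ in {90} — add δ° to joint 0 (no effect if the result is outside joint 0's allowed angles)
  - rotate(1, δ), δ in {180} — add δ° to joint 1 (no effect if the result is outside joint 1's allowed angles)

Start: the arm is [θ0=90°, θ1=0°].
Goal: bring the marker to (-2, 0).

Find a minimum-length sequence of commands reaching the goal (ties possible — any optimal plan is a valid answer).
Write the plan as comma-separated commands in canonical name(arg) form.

begin: [θ0=90°, θ1=0°]
[1] after rotate(0, 90): [θ0=180°, θ1=0°]
[2] after rotate(1, 180): [θ0=180°, θ1=180°]
nothing shorter than 2 reaches the goal.

rotate(0, 90), rotate(1, 180)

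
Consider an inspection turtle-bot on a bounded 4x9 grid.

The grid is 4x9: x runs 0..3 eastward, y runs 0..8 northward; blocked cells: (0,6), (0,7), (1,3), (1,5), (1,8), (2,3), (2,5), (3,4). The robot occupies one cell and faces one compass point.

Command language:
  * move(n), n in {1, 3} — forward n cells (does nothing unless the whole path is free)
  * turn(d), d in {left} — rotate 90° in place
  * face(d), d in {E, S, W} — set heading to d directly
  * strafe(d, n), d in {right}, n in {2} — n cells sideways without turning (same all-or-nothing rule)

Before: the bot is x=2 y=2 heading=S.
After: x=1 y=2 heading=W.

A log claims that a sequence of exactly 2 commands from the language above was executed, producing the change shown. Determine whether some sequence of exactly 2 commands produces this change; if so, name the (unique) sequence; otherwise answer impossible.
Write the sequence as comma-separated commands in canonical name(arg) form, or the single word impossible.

key: position moved to (1,2) AND the heading swung to W — translation plus rotation needed
begin: x=2 y=2 heading=S
1. face(W) → x=2 y=2 heading=W
2. move(1) → x=1 y=2 heading=W
no other 2-command option fits: unique.

face(W), move(1)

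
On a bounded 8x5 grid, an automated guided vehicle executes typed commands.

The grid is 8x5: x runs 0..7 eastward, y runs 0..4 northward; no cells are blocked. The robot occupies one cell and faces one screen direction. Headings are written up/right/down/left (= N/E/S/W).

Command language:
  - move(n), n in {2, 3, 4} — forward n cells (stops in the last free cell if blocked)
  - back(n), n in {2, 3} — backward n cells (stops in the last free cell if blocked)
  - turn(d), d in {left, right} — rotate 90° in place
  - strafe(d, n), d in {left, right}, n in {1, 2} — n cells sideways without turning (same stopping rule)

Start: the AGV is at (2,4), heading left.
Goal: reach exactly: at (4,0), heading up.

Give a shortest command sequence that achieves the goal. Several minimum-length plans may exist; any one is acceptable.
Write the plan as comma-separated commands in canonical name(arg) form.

t0: at (2,4), heading left
[1] after turn(right): at (2,4), heading up
[2] after back(2): at (2,2), heading up
[3] after back(2): at (2,0), heading up
[4] after strafe(right, 2): at (4,0), heading up
nothing shorter than 4 reaches the goal.

turn(right), back(2), back(2), strafe(right, 2)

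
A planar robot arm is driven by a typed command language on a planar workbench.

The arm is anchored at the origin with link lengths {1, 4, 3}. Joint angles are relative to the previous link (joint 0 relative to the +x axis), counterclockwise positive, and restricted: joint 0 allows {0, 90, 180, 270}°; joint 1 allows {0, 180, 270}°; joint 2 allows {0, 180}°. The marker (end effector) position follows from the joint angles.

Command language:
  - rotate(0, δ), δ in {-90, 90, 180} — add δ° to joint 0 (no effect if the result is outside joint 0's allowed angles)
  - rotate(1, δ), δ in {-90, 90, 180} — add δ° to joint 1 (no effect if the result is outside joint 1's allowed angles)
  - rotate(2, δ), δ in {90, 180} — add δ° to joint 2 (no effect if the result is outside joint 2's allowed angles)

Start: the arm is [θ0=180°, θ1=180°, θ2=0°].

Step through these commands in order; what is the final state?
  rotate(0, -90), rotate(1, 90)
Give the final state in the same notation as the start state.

[θ0=90°, θ1=270°, θ2=0°]

t0: [θ0=180°, θ1=180°, θ2=0°]
step 1 (rotate(0, -90)): [θ0=90°, θ1=180°, θ2=0°]
step 2 (rotate(1, 90)): [θ0=90°, θ1=270°, θ2=0°]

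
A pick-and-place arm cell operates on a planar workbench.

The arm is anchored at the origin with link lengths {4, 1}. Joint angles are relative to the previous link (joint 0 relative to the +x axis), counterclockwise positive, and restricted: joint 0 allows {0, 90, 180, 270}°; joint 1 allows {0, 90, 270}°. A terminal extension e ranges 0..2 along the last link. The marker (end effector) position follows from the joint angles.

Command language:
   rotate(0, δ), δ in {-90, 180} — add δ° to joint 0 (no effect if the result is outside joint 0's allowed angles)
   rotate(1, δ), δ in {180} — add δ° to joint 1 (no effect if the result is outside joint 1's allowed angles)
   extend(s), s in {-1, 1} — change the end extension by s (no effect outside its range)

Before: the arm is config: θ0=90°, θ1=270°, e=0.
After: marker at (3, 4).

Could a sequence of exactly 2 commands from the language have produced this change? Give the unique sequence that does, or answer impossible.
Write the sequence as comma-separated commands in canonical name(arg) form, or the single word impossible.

from: config: θ0=90°, θ1=270°, e=0
t=1 extend(1) ⇒ config: θ0=90°, θ1=270°, e=1
t=2 extend(1) ⇒ config: θ0=90°, θ1=270°, e=2
all 25 alternatives checked — unique.

extend(1), extend(1)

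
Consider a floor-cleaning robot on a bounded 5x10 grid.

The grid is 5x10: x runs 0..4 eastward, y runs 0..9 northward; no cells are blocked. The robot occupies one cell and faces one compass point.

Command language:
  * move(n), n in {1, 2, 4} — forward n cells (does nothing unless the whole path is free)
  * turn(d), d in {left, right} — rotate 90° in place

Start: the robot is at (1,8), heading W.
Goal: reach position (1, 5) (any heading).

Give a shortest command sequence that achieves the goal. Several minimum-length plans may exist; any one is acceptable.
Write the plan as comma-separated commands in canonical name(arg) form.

turn(left), move(1), move(2)

t0: at (1,8), heading W
[1] after turn(left): at (1,8), heading S
[2] after move(1): at (1,7), heading S
[3] after move(2): at (1,5), heading S
minimal: 3 command(s), checked below 3.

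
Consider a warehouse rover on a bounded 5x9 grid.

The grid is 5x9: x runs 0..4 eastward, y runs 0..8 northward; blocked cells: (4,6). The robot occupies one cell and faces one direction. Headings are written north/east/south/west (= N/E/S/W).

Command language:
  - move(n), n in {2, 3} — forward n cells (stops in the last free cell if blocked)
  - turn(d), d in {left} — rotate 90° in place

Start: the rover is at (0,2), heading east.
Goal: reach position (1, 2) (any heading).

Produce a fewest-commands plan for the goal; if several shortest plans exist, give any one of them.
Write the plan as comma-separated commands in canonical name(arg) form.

move(3), turn(left), turn(left), move(2)

begin: at (0,2), heading east
[1] after move(3): at (3,2), heading east
[2] after turn(left): at (3,2), heading north
[3] after turn(left): at (3,2), heading west
[4] after move(2): at (1,2), heading west
nothing shorter than 4 reaches the goal.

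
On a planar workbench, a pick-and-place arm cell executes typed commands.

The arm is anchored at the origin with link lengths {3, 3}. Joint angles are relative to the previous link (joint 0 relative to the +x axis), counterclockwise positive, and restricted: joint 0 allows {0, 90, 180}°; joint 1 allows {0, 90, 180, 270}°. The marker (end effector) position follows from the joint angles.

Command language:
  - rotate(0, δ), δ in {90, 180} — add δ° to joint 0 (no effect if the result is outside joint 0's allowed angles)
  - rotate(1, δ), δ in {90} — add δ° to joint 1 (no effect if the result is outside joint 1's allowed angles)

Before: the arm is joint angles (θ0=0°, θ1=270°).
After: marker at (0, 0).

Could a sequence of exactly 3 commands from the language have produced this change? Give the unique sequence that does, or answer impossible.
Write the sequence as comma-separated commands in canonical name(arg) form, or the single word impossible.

t0: joint angles (θ0=0°, θ1=270°)
[1] after rotate(1, 90): joint angles (θ0=0°, θ1=0°)
[2] after rotate(1, 90): joint angles (θ0=0°, θ1=90°)
[3] after rotate(1, 90): joint angles (θ0=0°, θ1=180°)
no rival 3-sequence matches.

rotate(1, 90), rotate(1, 90), rotate(1, 90)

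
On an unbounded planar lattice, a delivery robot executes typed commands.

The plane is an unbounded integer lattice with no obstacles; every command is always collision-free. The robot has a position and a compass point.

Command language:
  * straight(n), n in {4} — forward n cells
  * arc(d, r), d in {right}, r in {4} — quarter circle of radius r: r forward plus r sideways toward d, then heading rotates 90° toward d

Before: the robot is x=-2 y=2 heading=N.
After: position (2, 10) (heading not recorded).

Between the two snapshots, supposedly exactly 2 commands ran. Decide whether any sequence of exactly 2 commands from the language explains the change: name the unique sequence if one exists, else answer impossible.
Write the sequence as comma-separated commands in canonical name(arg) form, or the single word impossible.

straight(4), arc(right, 4)

key: order matters: swapping straight(4) and arc(right, 4) lands elsewhere
from: x=-2 y=2 heading=N
t=1 straight(4) ⇒ x=-2 y=6 heading=N
t=2 arc(right, 4) ⇒ x=2 y=10 heading=E
all 4 alternatives checked — unique.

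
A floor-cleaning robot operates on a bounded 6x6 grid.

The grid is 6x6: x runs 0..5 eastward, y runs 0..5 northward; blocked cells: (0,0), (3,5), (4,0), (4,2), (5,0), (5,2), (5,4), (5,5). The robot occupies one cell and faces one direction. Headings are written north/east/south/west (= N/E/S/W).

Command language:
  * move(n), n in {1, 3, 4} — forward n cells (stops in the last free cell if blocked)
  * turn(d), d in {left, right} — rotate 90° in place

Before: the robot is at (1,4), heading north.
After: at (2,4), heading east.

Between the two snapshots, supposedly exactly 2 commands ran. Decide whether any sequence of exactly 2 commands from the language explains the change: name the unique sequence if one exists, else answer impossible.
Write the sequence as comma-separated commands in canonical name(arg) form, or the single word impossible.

key: position moved to (2,4) AND the heading swung to E — translation plus rotation needed
initial: at (1,4), heading north
1. turn(right) → at (1,4), heading east
2. move(1) → at (2,4), heading east
no other 2-command option fits: unique.

turn(right), move(1)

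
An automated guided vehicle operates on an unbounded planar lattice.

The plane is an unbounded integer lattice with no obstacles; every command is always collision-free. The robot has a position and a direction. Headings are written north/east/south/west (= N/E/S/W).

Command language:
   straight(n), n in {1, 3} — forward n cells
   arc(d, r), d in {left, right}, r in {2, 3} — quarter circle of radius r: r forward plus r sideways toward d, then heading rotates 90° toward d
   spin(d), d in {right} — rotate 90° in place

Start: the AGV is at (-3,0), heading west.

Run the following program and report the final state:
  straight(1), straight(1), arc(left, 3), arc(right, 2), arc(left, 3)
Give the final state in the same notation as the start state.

at (-13,-8), heading south

initial: at (-3,0), heading west
t=1 straight(1) ⇒ at (-4,0), heading west
t=2 straight(1) ⇒ at (-5,0), heading west
t=3 arc(left, 3) ⇒ at (-8,-3), heading south
t=4 arc(right, 2) ⇒ at (-10,-5), heading west
t=5 arc(left, 3) ⇒ at (-13,-8), heading south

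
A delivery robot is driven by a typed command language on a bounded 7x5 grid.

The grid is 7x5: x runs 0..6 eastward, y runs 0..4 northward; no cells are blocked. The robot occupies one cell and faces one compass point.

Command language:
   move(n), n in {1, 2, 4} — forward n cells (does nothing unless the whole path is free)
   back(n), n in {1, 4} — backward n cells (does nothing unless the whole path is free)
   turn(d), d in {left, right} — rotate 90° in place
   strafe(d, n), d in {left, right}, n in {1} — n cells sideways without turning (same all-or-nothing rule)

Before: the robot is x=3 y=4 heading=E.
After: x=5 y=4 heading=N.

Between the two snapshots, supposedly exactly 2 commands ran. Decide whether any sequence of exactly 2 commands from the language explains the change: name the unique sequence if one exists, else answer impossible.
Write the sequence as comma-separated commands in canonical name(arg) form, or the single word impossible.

move(2), turn(left)

key: cell and facing (now N) both changed — the 2 commands mix motion and turning
from: x=3 y=4 heading=E
[1] after move(2): x=5 y=4 heading=E
[2] after turn(left): x=5 y=4 heading=N
no rival 2-sequence matches.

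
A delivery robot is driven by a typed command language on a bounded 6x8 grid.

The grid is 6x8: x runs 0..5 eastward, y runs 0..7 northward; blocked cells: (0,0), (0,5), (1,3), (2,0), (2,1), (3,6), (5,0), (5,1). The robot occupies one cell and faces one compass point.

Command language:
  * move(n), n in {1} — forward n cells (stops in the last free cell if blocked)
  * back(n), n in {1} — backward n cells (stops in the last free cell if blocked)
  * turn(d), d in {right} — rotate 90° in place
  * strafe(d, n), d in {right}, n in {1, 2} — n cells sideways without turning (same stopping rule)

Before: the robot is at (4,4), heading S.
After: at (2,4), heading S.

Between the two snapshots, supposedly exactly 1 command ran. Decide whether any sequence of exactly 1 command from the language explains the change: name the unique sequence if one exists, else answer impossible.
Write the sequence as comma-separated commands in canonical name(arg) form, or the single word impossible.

strafe(right, 2)

key: heading stays S — the single command does not turn
t0: at (4,4), heading S
t=1 strafe(right, 2) ⇒ at (2,4), heading S
no other 1-command option fits: unique.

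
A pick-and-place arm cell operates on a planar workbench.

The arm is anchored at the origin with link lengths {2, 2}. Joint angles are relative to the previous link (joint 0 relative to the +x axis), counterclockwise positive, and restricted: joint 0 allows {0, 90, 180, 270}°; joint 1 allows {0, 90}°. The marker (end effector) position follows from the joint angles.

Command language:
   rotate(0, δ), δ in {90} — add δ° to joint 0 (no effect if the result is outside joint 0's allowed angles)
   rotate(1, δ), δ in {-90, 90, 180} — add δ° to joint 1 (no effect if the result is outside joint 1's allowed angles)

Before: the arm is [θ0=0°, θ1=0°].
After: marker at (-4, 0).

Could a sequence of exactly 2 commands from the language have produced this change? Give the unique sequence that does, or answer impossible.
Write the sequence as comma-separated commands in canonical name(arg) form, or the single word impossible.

rotate(0, 90), rotate(0, 90)

begin: [θ0=0°, θ1=0°]
t=1 rotate(0, 90) ⇒ [θ0=90°, θ1=0°]
t=2 rotate(0, 90) ⇒ [θ0=180°, θ1=0°]
uniquely the one of 16 2-step routes that fits.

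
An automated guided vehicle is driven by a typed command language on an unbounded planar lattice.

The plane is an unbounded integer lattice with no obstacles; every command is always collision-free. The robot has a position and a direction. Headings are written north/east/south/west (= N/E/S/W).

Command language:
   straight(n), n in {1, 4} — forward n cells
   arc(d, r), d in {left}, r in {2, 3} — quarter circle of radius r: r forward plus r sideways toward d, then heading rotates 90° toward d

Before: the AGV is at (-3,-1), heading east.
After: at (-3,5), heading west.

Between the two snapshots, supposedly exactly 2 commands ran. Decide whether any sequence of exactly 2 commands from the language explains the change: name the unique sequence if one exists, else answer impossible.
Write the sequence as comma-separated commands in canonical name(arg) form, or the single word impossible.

key: position moved to (-3,5) AND the heading swung to W — translation plus rotation needed
t0: at (-3,-1), heading east
step 1 (arc(left, 3)): at (0,2), heading north
step 2 (arc(left, 3)): at (-3,5), heading west
all 16 alternatives checked — unique.

arc(left, 3), arc(left, 3)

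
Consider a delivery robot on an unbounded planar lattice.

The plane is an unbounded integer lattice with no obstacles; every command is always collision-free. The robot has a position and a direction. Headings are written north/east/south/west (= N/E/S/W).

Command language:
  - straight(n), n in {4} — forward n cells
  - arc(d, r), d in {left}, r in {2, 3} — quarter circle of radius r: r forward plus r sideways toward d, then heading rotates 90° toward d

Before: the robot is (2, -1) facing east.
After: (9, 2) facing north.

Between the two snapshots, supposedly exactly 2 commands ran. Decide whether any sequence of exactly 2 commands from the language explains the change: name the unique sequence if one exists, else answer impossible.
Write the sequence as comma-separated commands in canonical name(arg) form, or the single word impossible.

key: cell and facing (now N) both changed — the 2 commands mix motion and turning
from: (2, -1) facing east
step 1 (straight(4)): (6, -1) facing east
step 2 (arc(left, 3)): (9, 2) facing north
no rival 2-sequence matches.

straight(4), arc(left, 3)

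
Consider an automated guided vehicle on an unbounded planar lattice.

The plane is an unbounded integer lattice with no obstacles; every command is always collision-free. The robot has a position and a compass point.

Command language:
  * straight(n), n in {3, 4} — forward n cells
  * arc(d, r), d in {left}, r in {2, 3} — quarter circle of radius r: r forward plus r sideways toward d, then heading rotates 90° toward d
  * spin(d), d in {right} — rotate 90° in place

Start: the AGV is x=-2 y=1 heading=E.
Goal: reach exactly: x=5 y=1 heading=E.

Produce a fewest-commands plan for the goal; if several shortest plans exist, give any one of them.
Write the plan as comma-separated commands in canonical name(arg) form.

straight(4), straight(3)

initial: x=-2 y=1 heading=E
step 1 (straight(4)): x=2 y=1 heading=E
step 2 (straight(3)): x=5 y=1 heading=E
nothing shorter than 2 reaches the goal.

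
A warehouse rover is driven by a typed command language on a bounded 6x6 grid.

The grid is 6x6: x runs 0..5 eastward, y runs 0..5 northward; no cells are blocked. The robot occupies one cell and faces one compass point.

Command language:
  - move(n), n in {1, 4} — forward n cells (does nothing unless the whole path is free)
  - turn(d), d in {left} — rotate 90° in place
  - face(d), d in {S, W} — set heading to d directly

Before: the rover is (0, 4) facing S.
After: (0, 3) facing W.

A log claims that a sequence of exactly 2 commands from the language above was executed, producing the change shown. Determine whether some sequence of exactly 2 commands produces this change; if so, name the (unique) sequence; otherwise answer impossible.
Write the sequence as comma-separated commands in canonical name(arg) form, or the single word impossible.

move(1), face(W)

key: order matters: swapping move(1) and face(W) lands elsewhere
start: (0, 4) facing S
t=1 move(1) ⇒ (0, 3) facing S
t=2 face(W) ⇒ (0, 3) facing W
no other 2-command option fits: unique.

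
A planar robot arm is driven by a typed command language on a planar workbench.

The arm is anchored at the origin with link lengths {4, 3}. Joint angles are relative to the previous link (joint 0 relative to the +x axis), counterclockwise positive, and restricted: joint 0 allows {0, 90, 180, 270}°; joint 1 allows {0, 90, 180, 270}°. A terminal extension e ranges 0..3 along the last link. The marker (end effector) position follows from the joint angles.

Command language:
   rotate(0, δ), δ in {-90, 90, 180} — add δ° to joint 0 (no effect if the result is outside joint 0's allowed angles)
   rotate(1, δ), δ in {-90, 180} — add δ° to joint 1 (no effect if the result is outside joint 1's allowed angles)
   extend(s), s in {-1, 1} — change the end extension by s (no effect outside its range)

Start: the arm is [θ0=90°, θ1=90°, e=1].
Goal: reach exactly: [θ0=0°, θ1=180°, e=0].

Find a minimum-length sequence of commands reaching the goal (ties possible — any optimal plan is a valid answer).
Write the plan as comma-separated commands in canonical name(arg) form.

initial: [θ0=90°, θ1=90°, e=1]
[1] after rotate(0, -90): [θ0=0°, θ1=90°, e=1]
[2] after rotate(1, 180): [θ0=0°, θ1=270°, e=1]
[3] after rotate(1, -90): [θ0=0°, θ1=180°, e=1]
[4] after extend(-1): [θ0=0°, θ1=180°, e=0]
no 3-step plan works, so 4 is optimal.

rotate(0, -90), rotate(1, 180), rotate(1, -90), extend(-1)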